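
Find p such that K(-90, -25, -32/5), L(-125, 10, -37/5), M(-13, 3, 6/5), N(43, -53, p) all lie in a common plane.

14/5

Coplanarity ⇔ det[KL; KM; KN] = 0.
Expanding, this is linear in p: (-3675)p + (10290) = 0.
So p = 14/5.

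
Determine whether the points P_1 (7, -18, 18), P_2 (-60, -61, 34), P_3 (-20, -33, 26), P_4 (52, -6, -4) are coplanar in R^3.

The four points are coplanar iff the 3×3 determinant with rows P_1P_2, P_1P_3, P_1P_4 is zero.
Rows: (-67, -43, 16), (-27, -15, 8), (45, 12, -22).
Expanding along the first row: (-67)(234) − (-43)(234) + (16)(351) = 0.
Zero determinant ⇒ coplanar.

Yes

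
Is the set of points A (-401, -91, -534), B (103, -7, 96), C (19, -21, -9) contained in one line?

Yes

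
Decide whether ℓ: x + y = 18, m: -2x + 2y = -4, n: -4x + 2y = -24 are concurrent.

Intersecting ℓ and m: solving the 2×2 system gives (x, y) = (10, 8).
Substitute into n: (-4)(10) + (2)(8) = -24.
This equals -24, so (10, 8) lies on all three lines and they are concurrent.

Yes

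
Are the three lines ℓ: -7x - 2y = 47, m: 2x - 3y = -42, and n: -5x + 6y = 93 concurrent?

Yes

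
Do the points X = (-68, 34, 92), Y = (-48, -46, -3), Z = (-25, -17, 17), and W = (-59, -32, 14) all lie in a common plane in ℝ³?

No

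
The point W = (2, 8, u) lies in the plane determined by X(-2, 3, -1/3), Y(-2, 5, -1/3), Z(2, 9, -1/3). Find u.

-1/3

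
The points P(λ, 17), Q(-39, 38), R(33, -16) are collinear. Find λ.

-11

The three points are collinear iff det[PQ; PR] = 0.
This determinant is linear in λ: (54)λ + (594) = 0, so λ = -11.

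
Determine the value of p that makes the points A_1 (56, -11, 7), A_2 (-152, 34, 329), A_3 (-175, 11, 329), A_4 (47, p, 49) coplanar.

13

The points are coplanar iff A_1A_2 · (A_1A_3 × A_1A_4) = 0.
Expanding, this is linear in p: (-7406)p + (96278) = 0.
So p = 13.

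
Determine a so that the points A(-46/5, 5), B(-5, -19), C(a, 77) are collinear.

Collinearity: (C − A) must be parallel to (B − A) = (21/5, -24).
Cross-multiplying the components: (a − (-46/5))·(-24) = (72)·(21/5).
Solving gives a = -109/5.

-109/5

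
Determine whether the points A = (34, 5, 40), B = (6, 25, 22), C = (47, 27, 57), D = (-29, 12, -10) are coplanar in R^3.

A normal to the plane through A, B, C is n = AB × AC = (736, 242, -876).
The plane has equation n·P = -8806. For D: n·D = -9680.
-9680 ≠ -8806, so D is off the plane.

No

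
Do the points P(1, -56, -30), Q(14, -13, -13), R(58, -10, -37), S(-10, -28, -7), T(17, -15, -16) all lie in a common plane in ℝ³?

No

The plane through P, Q, R has normal n = PQ × PR = (-1083, 1060, -1853) and equation n·X = -4853.
Checking the remaining points: n·S = -5879, n·T = -4663.
Since n·S = -5879 ≠ -4853, S is off the plane and the points are not all coplanar.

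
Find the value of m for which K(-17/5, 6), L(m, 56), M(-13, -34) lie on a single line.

Collinearity: (L − K) must be parallel to (M − K) = (-48/5, -40).
Cross-multiplying the components: (m − (-17/5))·(-40) = (50)·(-48/5).
Solving gives m = 43/5.

43/5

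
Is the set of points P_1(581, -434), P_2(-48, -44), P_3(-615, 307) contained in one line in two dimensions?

No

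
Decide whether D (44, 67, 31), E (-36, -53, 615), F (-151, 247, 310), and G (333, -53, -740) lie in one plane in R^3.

No

With D as base: DE = (-80, -120, 584), DF = (-195, 180, 279), DG = (289, -120, -771).
DF × DG = (-105300, -69714, -28620).
DE · (DF × DG) = 75600.
Since 75600 ≠ 0, the four points are not coplanar.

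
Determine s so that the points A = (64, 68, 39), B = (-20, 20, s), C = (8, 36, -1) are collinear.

-21

Collinearity requires AB × AC = 0; each component is linear in s.
The x-component gives (32)s + (672) = 0, so s = -21.
The remaining components then also vanish.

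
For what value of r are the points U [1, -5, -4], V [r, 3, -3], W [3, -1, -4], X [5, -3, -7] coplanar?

Coplanarity ⇔ det[UV; UW; UX] = 0.
Expanding, this is linear in r: (-12)r + (48) = 0.
So r = 4.

4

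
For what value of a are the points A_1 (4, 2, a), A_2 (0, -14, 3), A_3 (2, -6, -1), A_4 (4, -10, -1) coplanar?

Coplanarity ⇔ det[A_1A_2; A_1A_3; A_1A_4] = 0.
Expanding, this is linear in a: (24)a + (120) = 0.
So a = -5.

-5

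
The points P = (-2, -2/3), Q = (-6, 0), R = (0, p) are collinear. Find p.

-1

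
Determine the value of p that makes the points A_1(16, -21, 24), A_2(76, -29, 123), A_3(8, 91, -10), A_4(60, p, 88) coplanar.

Normal to plane A_1A_2A_3: n = (-10816, 1248, 6656); plane equation n·P = -39520.
Requiring n·A_4 = -39520: (1248)p + (-63232) = -39520.
So p = 19.

19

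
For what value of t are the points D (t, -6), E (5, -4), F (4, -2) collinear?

6

Collinearity: (D − E) must be parallel to (F − E) = (-1, 2).
Cross-multiplying the components: (t − 5)·(2) = (-2)·(-1).
Solving gives t = 6.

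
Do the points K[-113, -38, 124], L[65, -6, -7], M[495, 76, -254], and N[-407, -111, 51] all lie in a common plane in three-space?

No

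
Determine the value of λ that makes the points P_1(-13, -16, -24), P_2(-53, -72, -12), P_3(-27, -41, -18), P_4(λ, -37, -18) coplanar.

-19

Normal to plane P_1P_2P_3: n = (-36, 72, 216); plane equation n·P = -5868.
Requiring n·P_4 = -5868: (-36)λ + (-6552) = -5868.
So λ = -19.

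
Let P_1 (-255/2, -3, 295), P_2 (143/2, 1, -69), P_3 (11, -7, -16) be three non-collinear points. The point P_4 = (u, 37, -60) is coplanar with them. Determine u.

Coplanarity requires P_1P_2 · (P_1P_3 × P_1P_4) = 0.
P_1P_2 = (199, 4, -364), P_1P_3 = (277/2, -4, -311); the triple product is linear in u with coefficient -2700 and constant term 594000.
Setting it to zero: u = 220.

220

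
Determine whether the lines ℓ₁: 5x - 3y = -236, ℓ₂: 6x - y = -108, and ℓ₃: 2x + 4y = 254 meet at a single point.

No

Intersecting ℓ₁ and ℓ₂: solving the 2×2 system gives (x, y) = (-88/13, 876/13).
Substitute into ℓ₃: (2)(-88/13) + (4)(876/13) = 256.
But ℓ₃ requires 254 ≠ 256, so the three lines have no common point.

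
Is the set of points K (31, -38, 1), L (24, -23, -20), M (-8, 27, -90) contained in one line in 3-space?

KL = (-7, 15, -21), KM = (-39, 65, -91).
Comparing components 3 and 1: (-21)(-39) − (-7)(-91) = 182 ≠ 0, so KL and KM are not parallel and the points are not collinear.

No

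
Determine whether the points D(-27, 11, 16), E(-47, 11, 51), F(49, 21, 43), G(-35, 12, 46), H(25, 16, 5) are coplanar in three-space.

The plane through D, E, F has normal n = DE × DF = (-350, 3200, -200) and equation n·P = 41450.
Checking the remaining points: n·G = 41450, n·H = 41450.
All equal 41450, so all 5 points lie in one plane.

Yes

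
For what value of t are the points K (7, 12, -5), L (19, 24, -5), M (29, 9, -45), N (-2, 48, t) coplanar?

67

Coplanarity ⇔ det[KL; KM; KN] = 0.
Expanding, this is linear in t: (-300)t + (20100) = 0.
So t = 67.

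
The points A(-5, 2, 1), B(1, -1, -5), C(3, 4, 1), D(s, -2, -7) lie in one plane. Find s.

The points are coplanar iff AB · (AC × AD) = 0.
Expanding, this is linear in s: (12)s + (-36) = 0.
So s = 3.

3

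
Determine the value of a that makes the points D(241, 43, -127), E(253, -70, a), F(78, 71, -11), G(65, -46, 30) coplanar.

The points are coplanar iff DE · (DF × DG) = 0.
Expanding, this is linear in a: (19435)a + (2060110) = 0.
So a = -106.

-106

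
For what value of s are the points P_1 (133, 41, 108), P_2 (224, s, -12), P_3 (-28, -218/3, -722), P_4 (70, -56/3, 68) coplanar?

The points are coplanar iff P_1P_2 · (P_1P_3 × P_1P_4) = 0.
Expanding, this is linear in s: (45850)s + (-18798500/3) = 0.
So s = 410/3.

410/3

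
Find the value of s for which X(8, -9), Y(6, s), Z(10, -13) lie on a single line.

-5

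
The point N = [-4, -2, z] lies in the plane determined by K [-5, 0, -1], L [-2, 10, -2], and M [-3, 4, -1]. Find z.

0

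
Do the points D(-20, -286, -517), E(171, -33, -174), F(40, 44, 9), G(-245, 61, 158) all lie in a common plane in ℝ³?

No

The four points are coplanar iff the 3×3 determinant with rows DE, DF, DG is zero.
Rows: (191, 253, 343), (60, 330, 526), (-225, 347, 675).
Expanding along the first row: (191)(40228) − (253)(158850) + (343)(95070) = 103508.
Nonzero ⇒ not coplanar.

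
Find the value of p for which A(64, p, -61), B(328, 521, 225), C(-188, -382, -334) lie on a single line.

Direction BC = (-516, -903, -559). From the x-coordinate of A, the parameter along the line is τ = (64 − 328)/(-516) = 22/43.
Then p = 521 + 22/43·(-903) = 59.

59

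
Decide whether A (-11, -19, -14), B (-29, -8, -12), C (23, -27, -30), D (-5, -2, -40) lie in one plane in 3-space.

No

With A as base: AB = (-18, 11, 2), AC = (34, -8, -16), AD = (6, 17, -26).
AC × AD = (480, 788, 626).
AB · (AC × AD) = 1280.
Since 1280 ≠ 0, the four points are not coplanar.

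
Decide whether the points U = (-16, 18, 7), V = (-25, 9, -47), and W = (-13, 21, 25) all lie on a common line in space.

Yes

UV = (-9, -9, -54), UW = (3, 3, 18).
UV × UW = (0, 0, 0).
The cross product vanishes, so the three points are collinear.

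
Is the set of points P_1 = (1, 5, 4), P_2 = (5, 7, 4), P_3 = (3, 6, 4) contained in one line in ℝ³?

Yes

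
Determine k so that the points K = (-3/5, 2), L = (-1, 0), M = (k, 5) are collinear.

The three points are collinear iff det[KL; KM] = 0.
This determinant is linear in k: (2)k + (0) = 0, so k = 0.

0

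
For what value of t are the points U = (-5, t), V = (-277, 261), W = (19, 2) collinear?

Collinearity: (U − V) must be parallel to (W − V) = (296, -259).
Cross-multiplying the components: (t − 261)·(296) = (272)·(-259).
Solving gives t = 23.

23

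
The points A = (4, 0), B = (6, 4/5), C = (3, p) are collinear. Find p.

The three points are collinear iff det[AB; AC] = 0.
This determinant is linear in p: (2)p + (4/5) = 0, so p = -2/5.

-2/5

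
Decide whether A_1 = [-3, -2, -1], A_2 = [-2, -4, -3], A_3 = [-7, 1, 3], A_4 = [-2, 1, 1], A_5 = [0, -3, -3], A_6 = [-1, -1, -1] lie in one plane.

Yes

The plane through A_1, A_2, A_3 has normal n = A_1A_2 × A_1A_3 = (-2, 4, -5) and equation n·P = 3.
Checking the remaining points: n·A_4 = 3, n·A_5 = 3, n·A_6 = 3.
All equal 3, so all 6 points lie in one plane.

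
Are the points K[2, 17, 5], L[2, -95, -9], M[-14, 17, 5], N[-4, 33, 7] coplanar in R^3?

Yes

The four points are coplanar iff the 3×3 determinant with rows KL, KM, KN is zero.
Rows: (0, -112, -14), (-16, 0, 0), (-6, 16, 2).
Expanding along the first row: (0)(0) − (-112)(-32) + (-14)(-256) = 0.
Zero determinant ⇒ coplanar.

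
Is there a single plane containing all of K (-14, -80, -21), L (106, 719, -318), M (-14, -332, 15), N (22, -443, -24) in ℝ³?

The four points are coplanar iff the 3×3 determinant with rows KL, KM, KN is zero.
Rows: (120, 799, -297), (0, -252, 36), (36, -363, -3).
Expanding along the first row: (120)(13824) − (799)(-1296) + (-297)(9072) = 0.
Zero determinant ⇒ coplanar.

Yes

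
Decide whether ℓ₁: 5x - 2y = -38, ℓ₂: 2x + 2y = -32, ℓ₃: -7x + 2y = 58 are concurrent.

Yes

Intersecting ℓ₁ and ℓ₂: solving the 2×2 system gives (x, y) = (-10, -6).
Substitute into ℓ₃: (-7)(-10) + (2)(-6) = 58.
This equals 58, so (-10, -6) lies on all three lines and they are concurrent.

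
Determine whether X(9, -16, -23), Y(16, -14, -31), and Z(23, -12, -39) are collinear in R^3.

XY = (7, 2, -8), XZ = (14, 4, -16).
XY × XZ = (0, 0, 0).
The cross product vanishes, so the three points are collinear.

Yes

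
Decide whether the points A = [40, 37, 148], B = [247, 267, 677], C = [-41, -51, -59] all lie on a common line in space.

AB = (207, 230, 529), AC = (-81, -88, -207).
AB × AC = (-1058, 0, 414).
The cross product is nonzero, so the points do not lie on one line.

No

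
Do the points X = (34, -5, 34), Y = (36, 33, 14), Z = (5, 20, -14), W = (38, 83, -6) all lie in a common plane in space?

No

A normal to the plane through X, Y, Z is n = XY × XZ = (-1324, 676, 1152).
The plane has equation n·P = -9228. For W: n·W = -1116.
-1116 ≠ -9228, so W is off the plane.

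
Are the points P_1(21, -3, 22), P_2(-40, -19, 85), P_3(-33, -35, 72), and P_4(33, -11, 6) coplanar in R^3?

Yes

The four points are coplanar iff the 3×3 determinant with rows P_1P_2, P_1P_3, P_1P_4 is zero.
Rows: (-61, -16, 63), (-54, -32, 50), (12, -8, -16).
Expanding along the first row: (-61)(912) − (-16)(264) + (63)(816) = 0.
Zero determinant ⇒ coplanar.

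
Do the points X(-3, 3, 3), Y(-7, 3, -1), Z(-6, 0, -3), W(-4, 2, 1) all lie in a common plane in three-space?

The four points are coplanar iff the 3×3 determinant with rows XY, XZ, XW is zero.
Rows: (-4, 0, -4), (-3, -3, -6), (-1, -1, -2).
Expanding along the first row: (-4)(0) − (0)(0) + (-4)(0) = 0.
Zero determinant ⇒ coplanar.

Yes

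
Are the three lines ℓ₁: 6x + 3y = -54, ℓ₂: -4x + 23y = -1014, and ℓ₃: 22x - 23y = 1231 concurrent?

No

Intersecting ℓ₁ and ℓ₂: solving the 2×2 system gives (x, y) = (12, -42).
Substitute into ℓ₃: (22)(12) + (-23)(-42) = 1230.
But ℓ₃ requires 1231 ≠ 1230, so the three lines have no common point.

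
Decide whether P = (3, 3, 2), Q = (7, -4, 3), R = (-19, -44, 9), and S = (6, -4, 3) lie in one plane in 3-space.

With P as base: PQ = (4, -7, 1), PR = (-22, -47, 7), PS = (3, -7, 1).
PR × PS = (2, 43, 295).
PQ · (PR × PS) = 2.
Since 2 ≠ 0, the four points are not coplanar.

No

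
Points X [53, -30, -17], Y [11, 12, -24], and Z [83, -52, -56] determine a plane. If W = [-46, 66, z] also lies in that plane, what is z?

The plane through X, Y, Z has equation −1792x − 1848y − 336z = -33824.
Substituting W: (-336)z + (-39536) = -33824, so z = -17.

-17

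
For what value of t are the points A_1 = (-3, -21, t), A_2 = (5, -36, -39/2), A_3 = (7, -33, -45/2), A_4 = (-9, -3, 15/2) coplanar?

-9/2

Coplanarity ⇔ det[A_1A_2; A_1A_3; A_1A_4] = 0.
Expanding, this is linear in t: (-108)t + (-486) = 0.
So t = -9/2.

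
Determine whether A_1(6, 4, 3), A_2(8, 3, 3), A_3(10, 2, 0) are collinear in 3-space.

A_1A_2 = (2, -1, 0), A_1A_3 = (4, -2, -3).
A_1A_2 × A_1A_3 = (3, 6, 0).
The cross product is nonzero, so the points do not lie on one line.

No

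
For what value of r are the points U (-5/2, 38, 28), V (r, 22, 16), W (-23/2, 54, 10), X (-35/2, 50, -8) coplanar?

Normal to plane UWX: n = (-360, -54, 132); plane equation n·P = 2544.
Requiring n·V = 2544: (-360)r + (924) = 2544.
So r = -9/2.

-9/2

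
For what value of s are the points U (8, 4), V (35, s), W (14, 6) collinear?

Collinearity: (V − U) must be parallel to (W − U) = (6, 2).
Cross-multiplying the components: (s − 4)·(6) = (27)·(2).
Solving gives s = 13.

13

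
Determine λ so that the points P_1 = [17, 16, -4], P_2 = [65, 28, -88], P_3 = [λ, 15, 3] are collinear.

Collinearity requires P_1P_2 × P_1P_3 = 0; each component is linear in λ.
The y-component gives (-84)λ + (1092) = 0, so λ = 13.
The remaining components then also vanish.

13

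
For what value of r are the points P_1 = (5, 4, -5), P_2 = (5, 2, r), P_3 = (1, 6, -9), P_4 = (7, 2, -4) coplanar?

-7

Normal to plane P_1P_3P_4: n = (-6, -4, 4); plane equation n·P = -66.
Requiring n·P_2 = -66: (4)r + (-38) = -66.
So r = -7.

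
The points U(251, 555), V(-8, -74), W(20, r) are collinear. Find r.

-6

Collinearity: (W − U) must be parallel to (V − U) = (-259, -629).
Cross-multiplying the components: (r − 555)·(-259) = (-231)·(-629).
Solving gives r = -6.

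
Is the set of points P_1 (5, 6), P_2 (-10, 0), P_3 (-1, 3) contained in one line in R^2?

P_1P_2 = (-15, -6), P_1P_3 = (-6, -3).
det[P_1P_2; P_1P_3] = (-15)(-3) − (-6)(-6) = 9.
The determinant is nonzero, so they are not collinear.

No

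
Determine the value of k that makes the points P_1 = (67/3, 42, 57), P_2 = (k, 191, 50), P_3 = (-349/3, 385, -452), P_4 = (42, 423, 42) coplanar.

89/3

The points are coplanar iff P_1P_2 · (P_1P_3 × P_1P_4) = 0.
Expanding, this is linear in k: (188784)k + (-5600592) = 0.
So k = 89/3.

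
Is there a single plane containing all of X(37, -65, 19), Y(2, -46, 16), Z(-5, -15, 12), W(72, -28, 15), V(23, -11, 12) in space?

Yes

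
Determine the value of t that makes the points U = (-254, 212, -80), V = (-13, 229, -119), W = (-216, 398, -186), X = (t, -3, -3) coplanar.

Coplanarity ⇔ det[UV; UW; UX] = 0.
Expanding, this is linear in t: (5452)t + (-387092) = 0.
So t = 71.

71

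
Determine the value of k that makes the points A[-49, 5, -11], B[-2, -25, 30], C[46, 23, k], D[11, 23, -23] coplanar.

-18

The points are coplanar iff AB · (AC × AD) = 0.
Expanding, this is linear in k: (-2646)k + (-47628) = 0.
So k = -18.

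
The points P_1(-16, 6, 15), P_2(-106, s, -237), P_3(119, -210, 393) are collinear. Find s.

Collinearity requires P_1P_2 × P_1P_3 = 0; each component is linear in s.
The x-component gives (378)s + (-56700) = 0, so s = 150.
The remaining components then also vanish.

150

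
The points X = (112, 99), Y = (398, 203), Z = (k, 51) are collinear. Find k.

-20

The three points are collinear iff det[XY; XZ] = 0.
This determinant is linear in k: (-104)k + (-2080) = 0, so k = -20.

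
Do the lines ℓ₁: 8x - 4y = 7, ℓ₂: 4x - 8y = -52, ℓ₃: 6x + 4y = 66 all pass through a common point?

No

The three lines meet at one point iff the augmented coefficient matrix [aᵢ bᵢ cᵢ] has rank < 3, i.e. its determinant vanishes.
Here the determinant is 192.
Nonzero, so no common point exists.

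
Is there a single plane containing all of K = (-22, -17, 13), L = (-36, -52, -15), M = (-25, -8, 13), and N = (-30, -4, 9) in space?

With K as base: KL = (-14, -35, -28), KM = (-3, 9, 0), KN = (-8, 13, -4).
KM × KN = (-36, -12, 33).
KL · (KM × KN) = 0.
The scalar triple product vanishes, so the four points are coplanar.

Yes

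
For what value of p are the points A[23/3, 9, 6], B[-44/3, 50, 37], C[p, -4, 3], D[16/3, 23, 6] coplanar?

34/3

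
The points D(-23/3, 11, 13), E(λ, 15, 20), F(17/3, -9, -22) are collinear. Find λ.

-31/3

Direction DF = (40/3, -20, -35). From the y-coordinate of E, the parameter along the line is τ = (15 − 11)/(-20) = -1/5.
Then λ = (-23/3) + (-1/5)·(40/3) = -31/3.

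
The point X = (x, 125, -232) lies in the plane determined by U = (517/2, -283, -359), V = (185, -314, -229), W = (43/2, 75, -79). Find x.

211/2

The plane through U, V, W has equation −55220x − 10230y − 33660z = 704660.
Substituting X: (-55220)x + (6530370) = 704660, so x = 211/2.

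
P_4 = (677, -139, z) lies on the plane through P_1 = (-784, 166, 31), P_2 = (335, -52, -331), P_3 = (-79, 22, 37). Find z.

A normal to the plane is n = P_1P_2 × P_1P_3 = (-53436, -261924, -7446).
P_4 lies in the plane iff n · P_1P_4 = 0.
This gives (-7446)z + (2047650) = 0, so z = 275.

275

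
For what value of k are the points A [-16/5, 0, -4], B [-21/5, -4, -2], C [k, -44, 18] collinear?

-71/5

Direction AB = (-1, -4, 2). From the y-coordinate of C, the parameter along the line is τ = (-44 − 0)/(-4) = 11.
Then k = (-16/5) + 11·(-1) = -71/5.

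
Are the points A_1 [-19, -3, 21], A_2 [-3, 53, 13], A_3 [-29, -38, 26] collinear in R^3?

A_1A_2 = (16, 56, -8), A_1A_3 = (-10, -35, 5).
Each component of A_1A_3 is -5/8 times the corresponding component of A_1A_2, so A_1A_3 = -5/8·A_1A_2 and the points are collinear.

Yes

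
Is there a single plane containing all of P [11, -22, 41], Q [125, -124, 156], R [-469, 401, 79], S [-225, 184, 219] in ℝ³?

Yes

The four points are coplanar iff the 3×3 determinant with rows PQ, PR, PS is zero.
Rows: (114, -102, 115), (-480, 423, 38), (-236, 206, 178).
Expanding along the first row: (114)(67466) − (-102)(-76472) + (115)(948) = 0.
Zero determinant ⇒ coplanar.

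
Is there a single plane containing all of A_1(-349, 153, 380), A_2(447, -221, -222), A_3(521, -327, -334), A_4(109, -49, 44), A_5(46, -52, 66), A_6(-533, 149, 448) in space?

The plane through A_1, A_2, A_3 has normal n = A_1A_2 × A_1A_3 = (-21924, 44604, -56700) and equation n·P = -7070112.
Checking the remaining points: n·A_4 = -7070112, n·A_5 = -7070112, n·A_6 = -7070112.
All equal -7070112, so all 6 points lie in one plane.

Yes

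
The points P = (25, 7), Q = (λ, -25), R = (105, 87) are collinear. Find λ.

-7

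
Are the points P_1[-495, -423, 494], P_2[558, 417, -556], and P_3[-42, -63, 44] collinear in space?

P_1P_2 = (1053, 840, -1050), P_1P_3 = (453, 360, -450).
Comparing components 3 and 1: (-1050)(453) − (1053)(-450) = -1800 ≠ 0, so P_1P_2 and P_1P_3 are not parallel and the points are not collinear.

No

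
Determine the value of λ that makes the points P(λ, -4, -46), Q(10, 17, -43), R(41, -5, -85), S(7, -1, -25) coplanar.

39/2

The points are coplanar iff PQ · (PR × PS) = 0.
Expanding, this is linear in λ: (1152)λ + (-22464) = 0.
So λ = 39/2.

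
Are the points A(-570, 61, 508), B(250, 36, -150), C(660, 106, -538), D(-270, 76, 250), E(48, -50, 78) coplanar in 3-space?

Yes

The plane through A, B, C has normal n = AB × AC = (55760, 48380, 67650) and equation n·P = 5534180.
Checking the remaining points: n·D = 5534180, n·E = 5534180.
All equal 5534180, so all 5 points lie in one plane.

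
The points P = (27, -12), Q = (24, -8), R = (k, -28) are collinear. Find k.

39

The three points are collinear iff det[PQ; PR] = 0.
This determinant is linear in k: (-4)k + (156) = 0, so k = 39.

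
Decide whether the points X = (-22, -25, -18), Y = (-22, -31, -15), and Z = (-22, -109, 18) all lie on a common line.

XY = (0, -6, 3), XZ = (0, -84, 36).
Comparing components 2 and 3: (-6)(36) − (3)(-84) = 36 ≠ 0, so XY and XZ are not parallel and the points are not collinear.

No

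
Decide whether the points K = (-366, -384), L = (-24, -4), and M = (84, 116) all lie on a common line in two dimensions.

Yes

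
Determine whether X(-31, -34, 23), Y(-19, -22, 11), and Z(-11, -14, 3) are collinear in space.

XY = (12, 12, -12), XZ = (20, 20, -20).
XY × XZ = (0, 0, 0).
The cross product vanishes, so the three points are collinear.

Yes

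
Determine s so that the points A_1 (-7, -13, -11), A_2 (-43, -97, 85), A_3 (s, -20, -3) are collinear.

Collinearity requires A_1A_2 × A_1A_3 = 0; each component is linear in s.
The y-component gives (96)s + (960) = 0, so s = -10.
The remaining components then also vanish.

-10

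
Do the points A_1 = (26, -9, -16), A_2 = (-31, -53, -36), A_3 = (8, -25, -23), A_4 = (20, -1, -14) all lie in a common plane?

Yes

With A_1 as base: A_1A_2 = (-57, -44, -20), A_1A_3 = (-18, -16, -7), A_1A_4 = (-6, 8, 2).
A_1A_3 × A_1A_4 = (24, 78, -240).
A_1A_2 · (A_1A_3 × A_1A_4) = 0.
The scalar triple product vanishes, so the four points are coplanar.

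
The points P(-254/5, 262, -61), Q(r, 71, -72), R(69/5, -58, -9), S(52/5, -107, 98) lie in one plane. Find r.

Normal to plane PRS: n = (-31692, -7089, -21267/5); plane equation n·X = 12093.
Requiring n·Q = 12093: (-31692)r + (-985371/5) = 12093.
So r = -33/5.

-33/5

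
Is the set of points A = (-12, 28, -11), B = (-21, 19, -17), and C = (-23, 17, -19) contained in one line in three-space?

No

AB = (-9, -9, -6), AC = (-11, -11, -8).
Comparing components 2 and 3: (-9)(-8) − (-6)(-11) = 6 ≠ 0, so AB and AC are not parallel and the points are not collinear.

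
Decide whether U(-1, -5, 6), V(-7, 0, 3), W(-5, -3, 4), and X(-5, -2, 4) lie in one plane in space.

Yes

The four points are coplanar iff the 3×3 determinant with rows UV, UW, UX is zero.
Rows: (-6, 5, -3), (-4, 2, -2), (-4, 3, -2).
Expanding along the first row: (-6)(2) − (5)(0) + (-3)(-4) = 0.
Zero determinant ⇒ coplanar.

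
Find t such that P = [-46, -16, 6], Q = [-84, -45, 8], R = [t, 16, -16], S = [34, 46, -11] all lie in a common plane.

Coplanarity ⇔ det[PQ; PR; PS] = 0.
Expanding, this is linear in t: (-369)t + (-2214) = 0.
So t = -6.

-6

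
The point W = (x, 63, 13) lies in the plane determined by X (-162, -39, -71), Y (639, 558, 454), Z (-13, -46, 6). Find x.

-36

Coplanarity requires XY · (XZ × XW) = 0.
XY = (801, 597, 525), XZ = (149, -7, 77); the triple product is linear in x with coefficient 49644 and constant term 1787184.
Setting it to zero: x = -36.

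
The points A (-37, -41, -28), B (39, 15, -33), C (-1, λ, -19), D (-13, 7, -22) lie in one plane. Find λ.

31

Coplanarity ⇔ det[AB; AC; AD] = 0.
Expanding, this is linear in λ: (576)λ + (-17856) = 0.
So λ = 31.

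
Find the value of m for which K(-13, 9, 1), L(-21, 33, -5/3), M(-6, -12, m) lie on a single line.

10/3

Collinearity requires KL × KM = 0; each component is linear in m.
The x-component gives (24)m + (-80) = 0, so m = 10/3.
The remaining components then also vanish.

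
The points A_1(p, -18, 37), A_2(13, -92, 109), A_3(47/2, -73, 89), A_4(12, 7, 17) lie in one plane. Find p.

27

Coplanarity ⇔ det[A_1A_2; A_1A_3; A_1A_4] = 0.
Expanding, this is linear in p: (-232)p + (6264) = 0.
So p = 27.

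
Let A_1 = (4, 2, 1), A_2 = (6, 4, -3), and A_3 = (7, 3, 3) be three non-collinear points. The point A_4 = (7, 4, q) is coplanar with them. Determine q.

-1

The plane through A_1, A_2, A_3 has equation 8x − 16y − 4z = -4.
Substituting A_4: (-4)q + (-8) = -4, so q = -1.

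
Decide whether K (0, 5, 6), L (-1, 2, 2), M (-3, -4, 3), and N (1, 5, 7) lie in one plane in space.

No

A normal to the plane through K, L, M is n = KL × KM = (-27, 9, 0).
The plane has equation n·P = 45. For N: n·N = 18.
18 ≠ 45, so N is off the plane.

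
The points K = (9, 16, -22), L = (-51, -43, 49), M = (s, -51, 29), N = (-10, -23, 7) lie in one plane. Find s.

Coplanarity ⇔ det[KL; KM; KN] = 0.
Expanding, this is linear in s: (-1058)s + (-26450) = 0.
So s = -25.

-25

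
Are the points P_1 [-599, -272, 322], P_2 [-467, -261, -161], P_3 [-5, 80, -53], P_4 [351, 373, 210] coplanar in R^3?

Yes

With P_1 as base: P_1P_2 = (132, 11, -483), P_1P_3 = (594, 352, -375), P_1P_4 = (950, 645, -112).
P_1P_3 × P_1P_4 = (202451, -289722, 48730).
P_1P_2 · (P_1P_3 × P_1P_4) = 0.
The scalar triple product vanishes, so the four points are coplanar.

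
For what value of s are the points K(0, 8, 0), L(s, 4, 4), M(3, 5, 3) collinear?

Direction KM = (3, -3, 3). From the y-coordinate of L, the parameter along the line is τ = (4 − 8)/(-3) = 4/3.
Then s = 0 + 4/3·(3) = 4.

4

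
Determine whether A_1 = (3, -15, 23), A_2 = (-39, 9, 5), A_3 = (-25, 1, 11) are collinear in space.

A_1A_2 = (-42, 24, -18), A_1A_3 = (-28, 16, -12).
Each component of A_1A_3 is 2/3 times the corresponding component of A_1A_2, so A_1A_3 = 2/3·A_1A_2 and the points are collinear.

Yes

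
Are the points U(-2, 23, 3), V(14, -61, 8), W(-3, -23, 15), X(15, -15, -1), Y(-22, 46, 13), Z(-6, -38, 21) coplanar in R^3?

No

The plane through U, V, W has normal n = UV × UW = (-778, -197, -820) and equation n·P = -5435.
Checking the remaining points: n·X = -7895, n·Y = -2606, n·Z = -5066.
Since n·X = -7895 ≠ -5435, X is off the plane and the points are not all coplanar.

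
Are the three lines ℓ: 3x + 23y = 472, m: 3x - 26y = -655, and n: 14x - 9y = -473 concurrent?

Yes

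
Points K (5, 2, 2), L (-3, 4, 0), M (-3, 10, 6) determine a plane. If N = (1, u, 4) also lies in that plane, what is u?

6

The plane through K, L, M has equation 24x + 48y − 48z = 120.
Substituting N: (48)u + (-168) = 120, so u = 6.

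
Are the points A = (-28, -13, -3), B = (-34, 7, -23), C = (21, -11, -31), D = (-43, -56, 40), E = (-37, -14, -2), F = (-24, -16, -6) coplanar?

No

The plane through A, B, C has normal n = AB × AC = (-520, -1148, -992) and equation n·P = 32460.
Checking the remaining points: n·D = 46968, n·E = 37296, n·F = 36800.
Since n·D = 46968 ≠ 32460, D is off the plane and the points are not all coplanar.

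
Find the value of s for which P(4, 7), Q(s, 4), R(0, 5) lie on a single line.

-2

The three points are collinear iff det[PQ; PR] = 0.
This determinant is linear in s: (-2)s + (-4) = 0, so s = -2.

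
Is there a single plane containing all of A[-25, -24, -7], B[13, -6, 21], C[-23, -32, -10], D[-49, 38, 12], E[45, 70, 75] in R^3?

The plane through A, B, C has normal n = AB × AC = (170, 170, -340) and equation n·P = -5950.
Checking the remaining points: n·D = -5950, n·E = -5950.
All equal -5950, so all 5 points lie in one plane.

Yes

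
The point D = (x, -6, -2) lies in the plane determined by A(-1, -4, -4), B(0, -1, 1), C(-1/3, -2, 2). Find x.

-5/3

Coplanarity requires AB · (AC × AD) = 0.
AB = (1, 3, 5), AC = (2/3, 2, 6); the triple product is linear in x with coefficient 8 and constant term 40/3.
Setting it to zero: x = -5/3.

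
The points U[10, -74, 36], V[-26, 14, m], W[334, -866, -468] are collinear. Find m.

Direction UW = (324, -792, -504). From the x-coordinate of V, the parameter along the line is τ = (-26 − 10)/324 = -1/9.
Then m = 36 + (-1/9)·(-504) = 92.

92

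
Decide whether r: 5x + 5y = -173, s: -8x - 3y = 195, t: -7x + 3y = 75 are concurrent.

Lines aᵢx + bᵢy = cᵢ with pairwise distinct directions are concurrent exactly when det[aᵢ bᵢ cᵢ] = 0.
Here the determinant is -90.
Nonzero, so no common point exists.

No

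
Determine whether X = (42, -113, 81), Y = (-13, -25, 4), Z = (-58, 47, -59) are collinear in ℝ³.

XY = (-55, 88, -77), XZ = (-100, 160, -140).
XY × XZ = (0, 0, 0).
The cross product vanishes, so the three points are collinear.

Yes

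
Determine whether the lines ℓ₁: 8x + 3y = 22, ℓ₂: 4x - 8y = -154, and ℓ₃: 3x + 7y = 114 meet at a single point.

No

Lines aᵢx + bᵢy = cᵢ with pairwise distinct directions are concurrent exactly when det[aᵢ bᵢ cᵢ] = 0.
Here the determinant is -282.
Nonzero, so no common point exists.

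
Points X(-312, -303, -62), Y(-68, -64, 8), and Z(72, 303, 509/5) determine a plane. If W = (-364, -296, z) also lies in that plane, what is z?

-317/5

The plane through X, Y, Z has equation −(16359/5)x − (65436/5)y + 56088z = 7543836/5.
Substituting W: (56088)z + (25323732/5) = 7543836/5, so z = -317/5.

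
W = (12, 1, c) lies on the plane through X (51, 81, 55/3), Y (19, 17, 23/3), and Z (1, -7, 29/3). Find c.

A normal to the plane is n = XY × XZ = (-384, 256, -384).
W lies in the plane iff n · XW = 0.
This gives (-384)c + (1536) = 0, so c = 4.

4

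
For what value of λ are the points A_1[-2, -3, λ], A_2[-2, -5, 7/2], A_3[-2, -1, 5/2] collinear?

3

Direction A_2A_3 = (0, 4, -1). From the y-coordinate of A_1, the parameter along the line is τ = (-3 − (-5))/4 = 1/2.
Then λ = 7/2 + 1/2·(-1) = 3.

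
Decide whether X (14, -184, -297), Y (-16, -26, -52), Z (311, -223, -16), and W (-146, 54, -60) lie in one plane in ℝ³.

With X as base: XY = (-30, 158, 245), XZ = (297, -39, 281), XW = (-160, 238, 237).
XZ × XW = (-76121, -115349, 64446).
XY · (XZ × XW) = -152242.
Since -152242 ≠ 0, the four points are not coplanar.

No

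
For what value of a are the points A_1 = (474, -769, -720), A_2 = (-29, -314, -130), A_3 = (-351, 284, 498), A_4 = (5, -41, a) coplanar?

78

Normal to plane A_1A_2A_3: n = (-67080, 125904, -154284); plane equation n·P = -17531616.
Requiring n·A_4 = -17531616: (-154284)a + (-5497464) = -17531616.
So a = 78.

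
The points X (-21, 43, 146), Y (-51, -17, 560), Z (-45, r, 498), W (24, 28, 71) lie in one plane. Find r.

-9

Normal to plane XYW: n = (10710, 16380, 3150); plane equation n·P = 939330.
Requiring n·Z = 939330: (16380)r + (1086750) = 939330.
So r = -9.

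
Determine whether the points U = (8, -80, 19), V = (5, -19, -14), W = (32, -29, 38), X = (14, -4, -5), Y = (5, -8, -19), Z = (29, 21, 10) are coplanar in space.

Yes

The plane through U, V, W has normal n = UV × UW = (2842, -735, -1617) and equation n·P = 50813.
Checking the remaining points: n·X = 50813, n·Y = 50813, n·Z = 50813.
All equal 50813, so all 6 points lie in one plane.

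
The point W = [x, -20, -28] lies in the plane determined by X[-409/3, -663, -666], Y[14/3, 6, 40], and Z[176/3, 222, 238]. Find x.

32/3

A normal to the plane is n = XY × XZ = (-20034, 10206, -5670).
W lies in the plane iff n · XW = 0.
This gives (-20034)x + (213696) = 0, so x = 32/3.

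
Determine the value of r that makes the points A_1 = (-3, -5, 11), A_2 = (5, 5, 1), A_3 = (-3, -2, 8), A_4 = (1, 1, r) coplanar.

5

The points are coplanar iff A_1A_2 · (A_1A_3 × A_1A_4) = 0.
Expanding, this is linear in r: (24)r + (-120) = 0.
So r = 5.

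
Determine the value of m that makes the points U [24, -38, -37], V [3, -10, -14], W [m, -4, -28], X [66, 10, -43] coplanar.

31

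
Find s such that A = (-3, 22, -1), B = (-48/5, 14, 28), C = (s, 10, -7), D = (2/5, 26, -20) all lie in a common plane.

Normal to plane ABD: n = (36, -134/5, 4/5); plane equation n·P = -3492/5.
Requiring n·C = -3492/5: (36)s + (-1368/5) = -3492/5.
So s = -59/5.

-59/5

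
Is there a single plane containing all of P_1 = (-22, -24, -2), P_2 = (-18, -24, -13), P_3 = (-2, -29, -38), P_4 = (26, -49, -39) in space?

With P_1 as base: P_1P_2 = (4, 0, -11), P_1P_3 = (20, -5, -36), P_1P_4 = (48, -25, -37).
P_1P_3 × P_1P_4 = (-715, -988, -260).
P_1P_2 · (P_1P_3 × P_1P_4) = 0.
The scalar triple product vanishes, so the four points are coplanar.

Yes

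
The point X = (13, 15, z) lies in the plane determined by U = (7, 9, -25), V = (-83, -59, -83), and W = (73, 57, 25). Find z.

A normal to the plane is n = UV × UW = (-616, 672, 168).
X lies in the plane iff n · UX = 0.
This gives (168)z + (4536) = 0, so z = -27.

-27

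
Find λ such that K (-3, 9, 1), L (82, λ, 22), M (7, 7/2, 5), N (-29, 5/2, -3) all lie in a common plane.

9/2

The points are coplanar iff KL · (KM × KN) = 0.
Expanding, this is linear in λ: (-64)λ + (288) = 0.
So λ = 9/2.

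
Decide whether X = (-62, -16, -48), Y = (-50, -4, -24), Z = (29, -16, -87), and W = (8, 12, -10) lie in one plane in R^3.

Yes

With X as base: XY = (12, 12, 24), XZ = (91, 0, -39), XW = (70, 28, 38).
XZ × XW = (1092, -6188, 2548).
XY · (XZ × XW) = 0.
The scalar triple product vanishes, so the four points are coplanar.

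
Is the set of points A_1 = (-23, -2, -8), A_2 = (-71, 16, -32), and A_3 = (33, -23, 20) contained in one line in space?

Yes

A_1A_2 = (-48, 18, -24), A_1A_3 = (56, -21, 28).
A_1A_2 × A_1A_3 = (0, 0, 0).
The cross product vanishes, so the three points are collinear.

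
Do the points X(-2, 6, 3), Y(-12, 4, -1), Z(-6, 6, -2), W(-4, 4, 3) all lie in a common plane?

No

With X as base: XY = (-10, -2, -4), XZ = (-4, 0, -5), XW = (-2, -2, 0).
XZ × XW = (-10, 10, 8).
XY · (XZ × XW) = 48.
Since 48 ≠ 0, the four points are not coplanar.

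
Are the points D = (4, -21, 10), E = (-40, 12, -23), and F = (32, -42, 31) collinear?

DE = (-44, 33, -33), DF = (28, -21, 21).
Each component of DF is -7/11 times the corresponding component of DE, so DF = -7/11·DE and the points are collinear.

Yes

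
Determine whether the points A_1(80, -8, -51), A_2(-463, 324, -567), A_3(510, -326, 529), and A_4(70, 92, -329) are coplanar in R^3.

No

The four points are coplanar iff the 3×3 determinant with rows A_1A_2, A_1A_3, A_1A_4 is zero.
Rows: (-543, 332, -516), (430, -318, 580), (-10, 100, -278).
Expanding along the first row: (-543)(30404) − (332)(-113740) + (-516)(39820) = 705188.
Nonzero ⇒ not coplanar.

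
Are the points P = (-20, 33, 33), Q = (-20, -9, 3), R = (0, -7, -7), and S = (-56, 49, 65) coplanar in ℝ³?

The four points are coplanar iff the 3×3 determinant with rows PQ, PR, PS is zero.
Rows: (0, -42, -30), (20, -40, -40), (-36, 16, 32).
Expanding along the first row: (0)(-640) − (-42)(-800) + (-30)(-1120) = 0.
Zero determinant ⇒ coplanar.

Yes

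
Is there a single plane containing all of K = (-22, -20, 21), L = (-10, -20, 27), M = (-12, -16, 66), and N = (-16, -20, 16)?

A normal to the plane through K, L, M is n = KL × KM = (-24, -480, 48).
The plane has equation n·P = 11136. For N: n·N = 10752.
10752 ≠ 11136, so N is off the plane.

No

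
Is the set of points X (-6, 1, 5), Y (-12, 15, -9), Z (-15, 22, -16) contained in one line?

XY = (-6, 14, -14), XZ = (-9, 21, -21).
XY × XZ = (0, 0, 0).
The cross product vanishes, so the three points are collinear.

Yes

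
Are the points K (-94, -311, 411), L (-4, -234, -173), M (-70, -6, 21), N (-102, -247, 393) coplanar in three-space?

No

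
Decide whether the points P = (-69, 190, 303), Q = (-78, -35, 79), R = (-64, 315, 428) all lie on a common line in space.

No

PQ = (-9, -225, -224), PR = (5, 125, 125).
Comparing components 2 and 3: (-225)(125) − (-224)(125) = -125 ≠ 0, so PQ and PR are not parallel and the points are not collinear.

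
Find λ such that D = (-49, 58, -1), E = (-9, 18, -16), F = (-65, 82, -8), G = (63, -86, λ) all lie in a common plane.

9

Normal to plane DEF: n = (640, 520, 320); plane equation n·P = -1520.
Requiring n·G = -1520: (320)λ + (-4400) = -1520.
So λ = 9.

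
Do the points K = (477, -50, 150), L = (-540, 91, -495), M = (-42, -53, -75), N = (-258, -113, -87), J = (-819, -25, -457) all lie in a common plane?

Yes

The plane through K, L, M has normal n = KL × KM = (-33660, 105930, 76230) and equation n·P = -9917820.
Checking the remaining points: n·N = -9917820, n·J = -9917820.
All equal -9917820, so all 5 points lie in one plane.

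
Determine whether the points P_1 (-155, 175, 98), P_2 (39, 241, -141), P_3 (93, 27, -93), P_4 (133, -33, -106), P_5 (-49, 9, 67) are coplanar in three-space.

Yes

The plane through P_1, P_2, P_3 has normal n = P_1P_2 × P_1P_3 = (-47978, -22218, -45080) and equation n·P = -869400.
Checking the remaining points: n·P_4 = -869400, n·P_5 = -869400.
All equal -869400, so all 5 points lie in one plane.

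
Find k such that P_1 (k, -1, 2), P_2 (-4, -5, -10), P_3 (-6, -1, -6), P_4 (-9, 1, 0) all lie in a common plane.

Coplanarity ⇔ det[P_1P_2; P_1P_3; P_1P_4] = 0.
Expanding, this is linear in k: (-16)k + (-160) = 0.
So k = -10.

-10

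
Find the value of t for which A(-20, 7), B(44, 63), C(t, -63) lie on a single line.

-100

The three points are collinear iff det[AB; AC] = 0.
This determinant is linear in t: (-56)t + (-5600) = 0, so t = -100.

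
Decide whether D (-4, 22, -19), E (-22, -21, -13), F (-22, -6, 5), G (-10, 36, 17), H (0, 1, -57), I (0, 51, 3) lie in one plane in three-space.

Yes

The plane through D, E, F has normal n = DE × DF = (-864, 324, -270) and equation n·P = 15714.
Checking the remaining points: n·G = 15714, n·H = 15714, n·I = 15714.
All equal 15714, so all 6 points lie in one plane.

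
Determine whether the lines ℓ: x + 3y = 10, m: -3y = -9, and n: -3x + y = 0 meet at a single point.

Yes

Lines aᵢx + bᵢy = cᵢ with pairwise distinct directions are concurrent exactly when det[aᵢ bᵢ cᵢ] = 0.
Here the determinant is 0.
It vanishes, so the lines are concurrent at (1, 3).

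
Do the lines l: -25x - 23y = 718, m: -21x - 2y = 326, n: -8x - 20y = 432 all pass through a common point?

Intersecting l and m: solving the 2×2 system gives (x, y) = (-14, -16).
Substitute into n: (-8)(-14) + (-20)(-16) = 432.
This equals 432, so (-14, -16) lies on all three lines and they are concurrent.

Yes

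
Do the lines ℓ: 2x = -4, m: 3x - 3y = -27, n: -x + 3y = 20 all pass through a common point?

No

The three lines meet at one point iff the augmented coefficient matrix [aᵢ bᵢ cᵢ] has rank < 3, i.e. its determinant vanishes.
Here the determinant is 18.
Nonzero, so no common point exists.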